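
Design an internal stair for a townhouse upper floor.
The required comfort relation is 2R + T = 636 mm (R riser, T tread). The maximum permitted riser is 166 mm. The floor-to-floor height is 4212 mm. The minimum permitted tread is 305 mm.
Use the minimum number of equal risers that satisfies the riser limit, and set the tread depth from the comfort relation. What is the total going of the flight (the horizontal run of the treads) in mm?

4212 / 166 = 25.37, so 26 risers are needed.
Riser R = 4212 / 26 = 162 mm, within the 166 mm limit.
T = 636 − 2·162 = 312 mm, which satisfies the 305 mm minimum.
Treads = 26 − 1 = 25; going = 25 × 312 = 7800 mm.

7800 mm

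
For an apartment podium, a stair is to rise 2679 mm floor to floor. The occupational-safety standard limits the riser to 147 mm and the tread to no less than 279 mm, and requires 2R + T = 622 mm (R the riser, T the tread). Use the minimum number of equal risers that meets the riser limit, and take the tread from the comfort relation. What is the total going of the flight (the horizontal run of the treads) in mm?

At most 147 each: 2679/147 = 18.22, giving 19 risers.
Each riser is 2679/19 = 141 mm (≤ 147 mm).
T = 622 − 2·141 = 340 mm, which satisfies the 279 mm minimum.
19 risers give 18 treads; going = 18 × 340 = 6120 mm.

6120 mm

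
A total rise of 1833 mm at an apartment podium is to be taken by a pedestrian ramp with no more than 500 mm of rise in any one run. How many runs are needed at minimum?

At most 500 each: 1833/500 = 3.67, giving 4 ramp runs.

4 runs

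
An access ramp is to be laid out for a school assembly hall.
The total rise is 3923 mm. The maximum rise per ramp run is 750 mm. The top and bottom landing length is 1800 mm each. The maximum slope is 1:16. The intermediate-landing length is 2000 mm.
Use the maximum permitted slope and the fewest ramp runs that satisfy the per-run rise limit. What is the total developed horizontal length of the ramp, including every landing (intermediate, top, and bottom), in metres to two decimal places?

At most 750 each: 3923/750 = 5.23, giving 6 ramp runs. That means 5 intermediate landings.
Ramp run (horizontal) at 1:16: 3923 × 16 = 62768 mm.
Intermediate landings: 5 × 2000 = 10000 mm.
Top and bottom landings: 2 × 1800 = 3600 mm.
Total = 62768 + 10000 + 3600 = 76368 mm.
= 76.37 m.

76.37 m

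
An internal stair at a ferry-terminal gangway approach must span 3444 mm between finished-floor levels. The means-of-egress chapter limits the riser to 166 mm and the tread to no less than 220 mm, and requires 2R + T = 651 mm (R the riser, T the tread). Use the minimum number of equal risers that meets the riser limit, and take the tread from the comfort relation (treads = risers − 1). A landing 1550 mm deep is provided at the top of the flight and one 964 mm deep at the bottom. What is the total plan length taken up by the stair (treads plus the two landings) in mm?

8974 mm

3444 / 166 = 20.747 → round up to 21 risers.
Each riser is 3444/21 = 164 mm (≤ 166 mm).
Tread T = 651 − 2 × 164 = 323 mm (≥ 220 mm).
Treads = 21 − 1 = 20; going = 20 × 323 = 6460 mm.
Enclosure = 6460 + 1550 + 964 = 8974 mm.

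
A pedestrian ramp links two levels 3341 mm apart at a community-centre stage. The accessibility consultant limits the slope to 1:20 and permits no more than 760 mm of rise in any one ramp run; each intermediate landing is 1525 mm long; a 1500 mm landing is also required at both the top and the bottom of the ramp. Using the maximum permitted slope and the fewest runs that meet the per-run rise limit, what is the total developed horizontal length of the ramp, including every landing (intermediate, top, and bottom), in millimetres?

3341 / 760 = 4.40, so 5 ramp runs are needed. That means 4 intermediate landings.
Horizontal run for 3341 mm of rise at 1:20 is 3341 × 20 = 66820 mm.
4 intermediate landings contribute 4 × 1525 = 6100 mm.
Top and bottom landings: 2 × 1500 = 3000 mm.
Total = 66820 + 6100 + 3000 = 75920 mm.

75920 mm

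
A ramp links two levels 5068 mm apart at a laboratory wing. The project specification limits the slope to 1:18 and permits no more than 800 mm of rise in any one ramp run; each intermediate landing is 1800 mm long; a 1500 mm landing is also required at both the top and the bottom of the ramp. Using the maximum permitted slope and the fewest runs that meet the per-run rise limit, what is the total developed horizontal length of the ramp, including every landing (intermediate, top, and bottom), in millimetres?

105024 mm

5068 / 800 = 6.335 → round up to 7 ramp runs. That means 6 intermediate landings.
Ramp run (horizontal) at 1:18: 5068 × 18 = 91224 mm.
Intermediate landings: 6 × 1800 = 10800 mm.
Top and bottom landings: 2 × 1500 = 3000 mm.
Total = 91224 + 10800 + 3000 = 105024 mm.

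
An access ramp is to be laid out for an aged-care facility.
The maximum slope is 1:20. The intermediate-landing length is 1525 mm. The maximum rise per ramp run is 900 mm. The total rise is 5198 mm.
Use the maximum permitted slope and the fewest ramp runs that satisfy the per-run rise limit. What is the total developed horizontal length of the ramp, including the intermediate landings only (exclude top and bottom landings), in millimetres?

111585 mm

5198 / 900 = 5.776 → round up to 6 ramp runs. That means 5 intermediate landings.
Ramp run (horizontal) at 1:20: 5198 × 20 = 103960 mm.
5 intermediate landings contribute 5 × 1525 = 7625 mm.
Total developed length = 103960 + 7625 = 111585 mm.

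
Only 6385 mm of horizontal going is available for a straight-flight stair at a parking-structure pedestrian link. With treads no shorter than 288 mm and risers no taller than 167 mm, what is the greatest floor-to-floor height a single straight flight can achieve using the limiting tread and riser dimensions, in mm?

Treads that fit: ⌊6385 / 288⌋ = 22.
Risers = treads + 1 = 23.
Maximum height = 23 × 167 = 3841 mm.

3841 mm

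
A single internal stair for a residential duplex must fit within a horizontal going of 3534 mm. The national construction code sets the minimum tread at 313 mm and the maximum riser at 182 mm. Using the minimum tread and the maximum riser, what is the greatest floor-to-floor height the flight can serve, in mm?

3534 / 313 = 11.29, so 11 treads fit.
Risers = treads + 1 = 12.
Maximum height = 12 × 182 = 2184 mm.

2184 mm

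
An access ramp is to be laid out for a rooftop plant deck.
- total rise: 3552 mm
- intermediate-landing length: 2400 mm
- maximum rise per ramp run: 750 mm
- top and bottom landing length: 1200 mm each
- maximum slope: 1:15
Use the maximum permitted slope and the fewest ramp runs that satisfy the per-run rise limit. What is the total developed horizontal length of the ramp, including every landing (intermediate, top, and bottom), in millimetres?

65280 mm

At most 750 each: 3552/750 = 4.74, giving 5 ramp runs. That means 4 intermediate landings.
Horizontal run for 3552 mm of rise at 1:15 is 3552 × 15 = 53280 mm.
Intermediate landings: 4 × 2400 = 9600 mm.
Top and bottom landings: 2 × 1200 = 2400 mm.
Total = 53280 + 9600 + 2400 = 65280 mm.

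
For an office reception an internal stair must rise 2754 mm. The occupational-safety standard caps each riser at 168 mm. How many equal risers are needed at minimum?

2754 / 168 = 16.39, so 17 risers are needed.

17 risers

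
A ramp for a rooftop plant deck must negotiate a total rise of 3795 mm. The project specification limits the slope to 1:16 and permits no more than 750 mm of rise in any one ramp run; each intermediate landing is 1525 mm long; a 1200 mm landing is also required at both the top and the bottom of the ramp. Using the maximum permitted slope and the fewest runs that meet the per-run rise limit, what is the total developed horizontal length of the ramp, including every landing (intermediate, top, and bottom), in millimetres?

3795 / 750 = 5.060 → round up to 6 ramp runs. That means 5 intermediate landings.
Ramp run (horizontal) at 1:16: 3795 × 16 = 60720 mm.
5 intermediate landings contribute 5 × 1525 = 7625 mm.
Top and bottom landings: 2 × 1200 = 2400 mm.
Total = 60720 + 7625 + 2400 = 70745 mm.

70745 mm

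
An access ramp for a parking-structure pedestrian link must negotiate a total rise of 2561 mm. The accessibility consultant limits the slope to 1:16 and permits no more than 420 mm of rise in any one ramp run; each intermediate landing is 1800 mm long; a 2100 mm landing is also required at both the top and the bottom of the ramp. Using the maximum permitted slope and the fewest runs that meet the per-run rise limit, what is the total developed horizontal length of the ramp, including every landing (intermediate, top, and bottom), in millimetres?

55976 mm

At most 420 each: 2561/420 = 6.10, giving 7 ramp runs. That means 6 intermediate landings.
Horizontal run for 2561 mm of rise at 1:16 is 2561 × 16 = 40976 mm.
Intermediate landings: 6 × 1800 = 10800 mm.
Top and bottom landings: 2 × 2100 = 4200 mm.
Total = 40976 + 10800 + 4200 = 55976 mm.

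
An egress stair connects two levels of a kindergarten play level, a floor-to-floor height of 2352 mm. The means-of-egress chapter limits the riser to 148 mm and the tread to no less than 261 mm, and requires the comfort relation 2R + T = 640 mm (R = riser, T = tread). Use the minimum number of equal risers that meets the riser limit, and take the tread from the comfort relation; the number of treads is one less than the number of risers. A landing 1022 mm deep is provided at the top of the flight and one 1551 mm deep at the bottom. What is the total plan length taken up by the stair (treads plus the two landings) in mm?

7763 mm

At most 148 each: 2352/148 = 15.89, giving 16 risers.
R = 2352 ÷ 16 = 147 mm.
T = 640 − 2·147 = 346 mm, which satisfies the 261 mm minimum.
16 risers give 15 treads; going = 15 × 346 = 5190 mm.
Enclosure = 5190 + 1022 + 1551 = 7763 mm.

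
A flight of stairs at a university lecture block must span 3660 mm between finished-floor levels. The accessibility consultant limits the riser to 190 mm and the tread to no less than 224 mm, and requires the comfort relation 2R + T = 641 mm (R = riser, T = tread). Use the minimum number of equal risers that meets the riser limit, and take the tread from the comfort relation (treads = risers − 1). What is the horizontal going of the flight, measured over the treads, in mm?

3660 / 190 = 19.26, so 20 risers are needed.
Each riser is 3660/20 = 183 mm (≤ 190 mm).
Tread T = 641 − 2 × 183 = 275 mm (≥ 224 mm).
Treads = 20 − 1 = 19; going = 19 × 275 = 5225 mm.

5225 mm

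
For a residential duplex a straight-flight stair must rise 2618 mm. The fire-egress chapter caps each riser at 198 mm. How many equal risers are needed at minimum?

14 risers

2618 / 198 = 13.222 → round up to 14 risers.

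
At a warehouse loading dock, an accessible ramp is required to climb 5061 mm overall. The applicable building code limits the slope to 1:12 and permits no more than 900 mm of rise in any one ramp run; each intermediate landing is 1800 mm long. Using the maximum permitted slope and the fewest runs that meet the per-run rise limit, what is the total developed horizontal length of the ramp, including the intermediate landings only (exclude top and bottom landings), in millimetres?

69732 mm

⌈5061/900⌉ = 6 ramp runs. That means 5 intermediate landings.
Ramp run (horizontal) at 1:12: 5061 × 12 = 60732 mm.
5 intermediate landings contribute 5 × 1800 = 9000 mm.
Developed length = 60732 + 9000 = 69732 mm.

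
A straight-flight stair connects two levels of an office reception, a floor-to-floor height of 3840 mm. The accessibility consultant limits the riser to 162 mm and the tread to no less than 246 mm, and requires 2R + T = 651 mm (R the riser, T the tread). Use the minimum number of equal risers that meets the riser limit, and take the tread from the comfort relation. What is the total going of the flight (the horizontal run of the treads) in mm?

At most 162 each: 3840/162 = 23.70, giving 24 risers.
Riser R = 3840 / 24 = 160 mm, within the 162 mm limit.
From 2R + T = 651: T = 651 − 320 = 331 mm.
Treads = 24 − 1 = 23; going = 23 × 331 = 7613 mm.

7613 mm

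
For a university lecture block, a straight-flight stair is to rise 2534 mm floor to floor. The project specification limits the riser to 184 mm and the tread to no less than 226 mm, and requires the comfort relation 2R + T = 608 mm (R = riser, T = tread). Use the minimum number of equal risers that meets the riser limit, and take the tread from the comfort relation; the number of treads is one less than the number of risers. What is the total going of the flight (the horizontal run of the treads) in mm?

At most 184 each: 2534/184 = 13.77, giving 14 risers.
R = 2534 ÷ 14 = 181 mm.
Tread T = 608 − 2 × 181 = 246 mm (≥ 226 mm).
Treads = 14 − 1 = 13; going = 13 × 246 = 3198 mm.

3198 mm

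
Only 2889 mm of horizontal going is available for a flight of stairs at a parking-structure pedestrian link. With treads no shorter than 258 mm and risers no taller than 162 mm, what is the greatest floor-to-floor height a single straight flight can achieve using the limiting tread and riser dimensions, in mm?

2889 / 258 = 11.20, so 11 treads fit.
Risers = treads + 1 = 12.
Maximum height = 12 × 162 = 1944 mm.

1944 mm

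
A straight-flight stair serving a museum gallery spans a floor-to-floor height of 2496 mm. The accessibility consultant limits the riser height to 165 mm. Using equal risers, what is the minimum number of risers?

At most 165 each: 2496/165 = 15.13, giving 16 risers.

16 risers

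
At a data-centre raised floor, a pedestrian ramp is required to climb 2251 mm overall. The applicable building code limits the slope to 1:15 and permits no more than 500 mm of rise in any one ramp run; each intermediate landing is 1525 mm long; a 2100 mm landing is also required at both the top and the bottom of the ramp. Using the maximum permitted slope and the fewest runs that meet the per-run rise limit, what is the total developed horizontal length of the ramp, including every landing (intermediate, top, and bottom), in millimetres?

44065 mm

2251 / 500 = 4.50, so 5 ramp runs are needed. That means 4 intermediate landings.
Horizontal run for 2251 mm of rise at 1:15 is 2251 × 15 = 33765 mm.
4 intermediate landings contribute 4 × 1525 = 6100 mm.
Top and bottom landings: 2 × 2100 = 4200 mm.
Total = 33765 + 6100 + 4200 = 44065 mm.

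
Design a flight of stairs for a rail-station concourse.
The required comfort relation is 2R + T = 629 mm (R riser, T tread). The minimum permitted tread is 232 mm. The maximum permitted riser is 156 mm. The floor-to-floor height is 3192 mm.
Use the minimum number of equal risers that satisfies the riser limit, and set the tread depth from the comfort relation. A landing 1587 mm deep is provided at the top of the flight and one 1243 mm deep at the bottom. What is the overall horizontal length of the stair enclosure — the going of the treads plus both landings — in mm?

9330 mm

At most 156 each: 3192/156 = 20.46, giving 21 risers.
Each riser is 3192/21 = 152 mm (≤ 156 mm).
From 2R + T = 629: T = 629 − 304 = 325 mm.
Treads = 21 − 1 = 20; going = 20 × 325 = 6500 mm.
Enclosure = 6500 + 1587 + 1243 = 9330 mm.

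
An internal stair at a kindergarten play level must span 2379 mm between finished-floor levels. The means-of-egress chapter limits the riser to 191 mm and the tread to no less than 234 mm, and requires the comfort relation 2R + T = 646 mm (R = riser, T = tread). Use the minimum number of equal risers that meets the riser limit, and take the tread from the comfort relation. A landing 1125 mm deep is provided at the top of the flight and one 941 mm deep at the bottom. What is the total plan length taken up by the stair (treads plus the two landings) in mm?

2379 / 191 = 12.455 → round up to 13 risers.
Each riser is 2379/13 = 183 mm (≤ 191 mm).
From 2R + T = 646: T = 646 − 366 = 280 mm.
Treads = 13 − 1 = 12; going = 12 × 280 = 3360 mm.
Add landings: 3360 + 1125 + 941 = 5426 mm.

5426 mm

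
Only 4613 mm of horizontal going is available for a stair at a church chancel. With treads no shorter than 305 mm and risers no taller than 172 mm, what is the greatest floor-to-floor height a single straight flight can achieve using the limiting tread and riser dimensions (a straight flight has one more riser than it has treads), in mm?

2752 mm

4613 / 305 = 15.12, so 15 treads fit.
Risers = treads + 1 = 16.
Maximum height = 16 × 172 = 2752 mm.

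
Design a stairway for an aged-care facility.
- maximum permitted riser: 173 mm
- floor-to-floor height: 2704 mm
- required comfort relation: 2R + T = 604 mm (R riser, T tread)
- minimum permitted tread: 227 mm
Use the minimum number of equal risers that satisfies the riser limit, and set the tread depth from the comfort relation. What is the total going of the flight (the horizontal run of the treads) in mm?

3990 mm

2704 / 173 = 15.630 → round up to 16 risers.
Each riser is 2704/16 = 169 mm (≤ 173 mm).
T = 604 − 2·169 = 266 mm, which satisfies the 227 mm minimum.
16 risers give 15 treads; going = 15 × 266 = 3990 mm.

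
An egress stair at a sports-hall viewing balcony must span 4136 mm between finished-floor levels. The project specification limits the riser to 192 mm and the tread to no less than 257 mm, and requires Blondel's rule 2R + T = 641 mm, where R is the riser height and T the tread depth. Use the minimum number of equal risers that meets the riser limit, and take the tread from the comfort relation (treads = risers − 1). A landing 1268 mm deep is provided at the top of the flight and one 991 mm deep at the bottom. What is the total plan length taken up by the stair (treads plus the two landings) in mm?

At most 192 each: 4136/192 = 21.54, giving 22 risers.
Riser R = 4136 / 22 = 188 mm, within the 192 mm limit.
Tread T = 641 − 2 × 188 = 265 mm (≥ 257 mm).
Going = (22 − 1) × 265 = 5565 mm.
Enclosure = 5565 + 1268 + 991 = 7824 mm.

7824 mm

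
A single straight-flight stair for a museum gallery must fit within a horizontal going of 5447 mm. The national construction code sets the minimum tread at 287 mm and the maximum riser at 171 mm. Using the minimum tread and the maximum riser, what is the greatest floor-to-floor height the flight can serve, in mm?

3249 mm

Treads that fit: ⌊5447 / 287⌋ = 18.
Risers = treads + 1 = 19.
Maximum height = 19 × 171 = 3249 mm.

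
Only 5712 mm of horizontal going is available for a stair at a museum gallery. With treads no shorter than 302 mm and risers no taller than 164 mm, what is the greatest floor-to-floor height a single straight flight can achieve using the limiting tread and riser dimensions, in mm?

5712 / 302 = 18.91, so 18 treads fit.
Risers = treads + 1 = 19.
Maximum height = 19 × 164 = 3116 mm.

3116 mm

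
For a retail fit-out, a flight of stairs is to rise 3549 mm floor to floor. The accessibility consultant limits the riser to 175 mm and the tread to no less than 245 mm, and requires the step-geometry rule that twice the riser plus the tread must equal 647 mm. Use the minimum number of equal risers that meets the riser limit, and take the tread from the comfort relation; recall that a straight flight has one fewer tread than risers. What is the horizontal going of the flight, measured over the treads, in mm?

6180 mm

⌈3549/175⌉ = 21 risers.
Each riser is 3549/21 = 169 mm (≤ 175 mm).
T = 647 − 2·169 = 309 mm, which satisfies the 245 mm minimum.
Going = (21 − 1) × 309 = 6180 mm.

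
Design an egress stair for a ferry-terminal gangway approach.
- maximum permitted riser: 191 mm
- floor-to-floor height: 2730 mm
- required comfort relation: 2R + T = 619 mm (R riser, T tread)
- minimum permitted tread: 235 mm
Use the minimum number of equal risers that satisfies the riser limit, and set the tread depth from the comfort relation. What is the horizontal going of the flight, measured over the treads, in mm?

At most 191 each: 2730/191 = 14.29, giving 15 risers.
Each riser is 2730/15 = 182 mm (≤ 191 mm).
Tread T = 619 − 2 × 182 = 255 mm (≥ 235 mm).
Treads = 15 − 1 = 14; going = 14 × 255 = 3570 mm.

3570 mm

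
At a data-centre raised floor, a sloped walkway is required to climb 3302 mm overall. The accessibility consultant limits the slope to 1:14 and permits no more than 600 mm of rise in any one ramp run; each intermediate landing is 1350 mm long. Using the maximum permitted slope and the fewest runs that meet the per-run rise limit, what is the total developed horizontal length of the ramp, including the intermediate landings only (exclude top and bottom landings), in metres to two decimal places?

52.98 m

3302 / 600 = 5.50, so 6 ramp runs are needed. That means 5 intermediate landings.
Ramp run (horizontal) at 1:14: 3302 × 14 = 46228 mm.
Intermediate landings: 5 × 1350 = 6750 mm.
Developed length = 46228 + 6750 = 52978 mm.
= 52.98 m.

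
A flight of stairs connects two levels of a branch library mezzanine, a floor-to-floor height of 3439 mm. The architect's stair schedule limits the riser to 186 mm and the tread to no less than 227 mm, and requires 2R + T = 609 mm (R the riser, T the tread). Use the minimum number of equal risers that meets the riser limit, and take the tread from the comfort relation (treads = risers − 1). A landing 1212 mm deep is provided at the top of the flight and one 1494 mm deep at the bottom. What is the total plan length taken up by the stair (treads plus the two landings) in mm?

At most 186 each: 3439/186 = 18.49, giving 19 risers.
Each riser is 3439/19 = 181 mm (≤ 186 mm).
From 2R + T = 609: T = 609 − 362 = 247 mm.
Treads = 19 − 1 = 18; going = 18 × 247 = 4446 mm.
Enclosure = 4446 + 1212 + 1494 = 7152 mm.

7152 mm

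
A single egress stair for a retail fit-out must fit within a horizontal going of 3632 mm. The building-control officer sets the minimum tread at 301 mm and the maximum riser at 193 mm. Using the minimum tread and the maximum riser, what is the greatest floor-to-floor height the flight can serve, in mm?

2509 mm

3632 / 301 = 12.07, so 12 treads fit.
Risers = treads + 1 = 13.
Maximum height = 13 × 193 = 2509 mm.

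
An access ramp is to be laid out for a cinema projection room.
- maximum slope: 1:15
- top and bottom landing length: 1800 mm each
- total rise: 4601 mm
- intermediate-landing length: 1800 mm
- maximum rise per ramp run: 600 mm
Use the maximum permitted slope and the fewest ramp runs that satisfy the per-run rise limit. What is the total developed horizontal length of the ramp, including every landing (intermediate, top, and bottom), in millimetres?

85215 mm

⌈4601/600⌉ = 8 ramp runs. That means 7 intermediate landings.
Ramp run (horizontal) at 1:15: 4601 × 15 = 69015 mm.
7 intermediate landings contribute 7 × 1800 = 12600 mm.
Top and bottom landings: 2 × 1800 = 3600 mm.
Total = 69015 + 12600 + 3600 = 85215 mm.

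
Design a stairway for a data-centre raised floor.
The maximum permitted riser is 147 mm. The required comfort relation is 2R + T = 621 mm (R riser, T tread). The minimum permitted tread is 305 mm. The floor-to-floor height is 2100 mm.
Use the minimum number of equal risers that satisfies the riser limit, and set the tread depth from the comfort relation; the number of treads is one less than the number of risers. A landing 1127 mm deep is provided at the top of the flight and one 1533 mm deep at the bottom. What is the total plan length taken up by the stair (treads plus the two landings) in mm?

7434 mm

At most 147 each: 2100/147 = 14.29, giving 15 risers.
R = 2100 ÷ 15 = 140 mm.
Tread T = 621 − 2 × 140 = 341 mm (≥ 305 mm).
Treads = 15 − 1 = 14; going = 14 × 341 = 4774 mm.
Add landings: 4774 + 1127 + 1533 = 7434 mm.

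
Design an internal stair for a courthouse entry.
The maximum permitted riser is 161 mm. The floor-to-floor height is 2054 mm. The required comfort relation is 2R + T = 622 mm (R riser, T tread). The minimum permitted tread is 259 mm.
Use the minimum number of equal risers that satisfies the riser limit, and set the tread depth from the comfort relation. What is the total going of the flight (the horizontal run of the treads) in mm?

3672 mm

At most 161 each: 2054/161 = 12.76, giving 13 risers.
Each riser is 2054/13 = 158 mm (≤ 161 mm).
Tread T = 622 − 2 × 158 = 306 mm (≥ 259 mm).
Treads = 13 − 1 = 12; going = 12 × 306 = 3672 mm.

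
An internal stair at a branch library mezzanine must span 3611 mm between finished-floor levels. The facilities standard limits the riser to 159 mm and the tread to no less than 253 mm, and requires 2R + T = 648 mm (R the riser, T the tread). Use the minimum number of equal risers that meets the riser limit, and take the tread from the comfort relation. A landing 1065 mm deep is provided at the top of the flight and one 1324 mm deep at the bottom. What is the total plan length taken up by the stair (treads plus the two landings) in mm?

9737 mm

3611 / 159 = 22.711 → round up to 23 risers.
Riser R = 3611 / 23 = 157 mm, within the 159 mm limit.
Tread T = 648 − 2 × 157 = 334 mm (≥ 253 mm).
Treads = 23 − 1 = 22; going = 22 × 334 = 7348 mm.
Enclosure = 7348 + 1065 + 1324 = 9737 mm.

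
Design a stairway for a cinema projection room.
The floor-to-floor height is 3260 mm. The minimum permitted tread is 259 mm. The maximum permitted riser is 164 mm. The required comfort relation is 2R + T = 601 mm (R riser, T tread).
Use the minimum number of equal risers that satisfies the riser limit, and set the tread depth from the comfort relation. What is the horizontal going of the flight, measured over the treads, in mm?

At most 164 each: 3260/164 = 19.88, giving 20 risers.
R = 3260 ÷ 20 = 163 mm.
T = 601 − 2·163 = 275 mm, which satisfies the 259 mm minimum.
Going = (20 − 1) × 275 = 5225 mm.

5225 mm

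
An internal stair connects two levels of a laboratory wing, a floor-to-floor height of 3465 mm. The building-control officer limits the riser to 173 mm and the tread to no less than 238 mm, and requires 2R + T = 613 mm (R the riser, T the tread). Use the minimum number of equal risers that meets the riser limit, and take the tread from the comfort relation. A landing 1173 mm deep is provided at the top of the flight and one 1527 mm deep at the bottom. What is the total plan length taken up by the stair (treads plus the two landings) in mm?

8360 mm

⌈3465/173⌉ = 21 risers.
Each riser is 3465/21 = 165 mm (≤ 173 mm).
From 2R + T = 613: T = 613 − 330 = 283 mm.
Going = (21 − 1) × 283 = 5660 mm.
Add landings: 5660 + 1173 + 1527 = 8360 mm.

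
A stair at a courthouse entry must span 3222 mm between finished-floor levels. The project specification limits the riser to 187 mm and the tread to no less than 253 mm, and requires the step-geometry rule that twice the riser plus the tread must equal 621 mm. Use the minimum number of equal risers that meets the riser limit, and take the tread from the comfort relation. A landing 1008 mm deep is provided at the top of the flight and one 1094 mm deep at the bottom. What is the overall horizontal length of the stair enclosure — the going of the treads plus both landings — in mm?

6573 mm

3222 / 187 = 17.230 → round up to 18 risers.
R = 3222 ÷ 18 = 179 mm.
T = 621 − 2·179 = 263 mm, which satisfies the 253 mm minimum.
Going = (18 − 1) × 263 = 4471 mm.
Enclosure = 4471 + 1008 + 1094 = 6573 mm.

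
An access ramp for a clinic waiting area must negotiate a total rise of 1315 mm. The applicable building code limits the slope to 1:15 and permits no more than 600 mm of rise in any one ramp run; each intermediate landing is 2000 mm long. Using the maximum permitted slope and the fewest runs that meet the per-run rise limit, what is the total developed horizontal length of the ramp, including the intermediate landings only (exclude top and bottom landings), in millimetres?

At most 600 each: 1315/600 = 2.19, giving 3 ramp runs. That means 2 intermediate landings.
Horizontal run for 1315 mm of rise at 1:15 is 1315 × 15 = 19725 mm.
Intermediate landings: 2 × 2000 = 4000 mm.
Total developed length = 19725 + 4000 = 23725 mm.

23725 mm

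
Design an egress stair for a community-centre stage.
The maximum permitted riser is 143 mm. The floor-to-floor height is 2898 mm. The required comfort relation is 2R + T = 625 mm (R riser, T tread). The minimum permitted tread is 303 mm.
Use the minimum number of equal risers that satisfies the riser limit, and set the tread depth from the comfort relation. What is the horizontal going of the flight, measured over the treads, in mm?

2898 / 143 = 20.266 → round up to 21 risers.
Riser R = 2898 / 21 = 138 mm, within the 143 mm limit.
From 2R + T = 625: T = 625 − 276 = 349 mm.
Going = (21 − 1) × 349 = 6980 mm.

6980 mm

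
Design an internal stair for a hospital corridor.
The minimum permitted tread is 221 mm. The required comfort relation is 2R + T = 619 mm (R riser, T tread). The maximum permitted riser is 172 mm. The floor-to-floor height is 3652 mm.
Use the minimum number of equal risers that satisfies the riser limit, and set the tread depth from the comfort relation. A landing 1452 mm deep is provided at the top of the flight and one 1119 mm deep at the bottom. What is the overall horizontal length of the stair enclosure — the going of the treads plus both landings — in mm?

At most 172 each: 3652/172 = 21.23, giving 22 risers.
R = 3652 ÷ 22 = 166 mm.
Tread T = 619 − 2 × 166 = 287 mm (≥ 221 mm).
Treads = 22 − 1 = 21; going = 21 × 287 = 6027 mm.
Add landings: 6027 + 1452 + 1119 = 8598 mm.

8598 mm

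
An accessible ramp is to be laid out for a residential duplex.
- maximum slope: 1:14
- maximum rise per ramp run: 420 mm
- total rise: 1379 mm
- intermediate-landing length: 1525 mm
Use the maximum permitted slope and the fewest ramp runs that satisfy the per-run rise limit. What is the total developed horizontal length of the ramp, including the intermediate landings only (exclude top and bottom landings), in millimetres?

⌈1379/420⌉ = 4 ramp runs. That means 3 intermediate landings.
Horizontal run for 1379 mm of rise at 1:14 is 1379 × 14 = 19306 mm.
3 intermediate landings contribute 3 × 1525 = 4575 mm.
Total developed length = 19306 + 4575 = 23881 mm.

23881 mm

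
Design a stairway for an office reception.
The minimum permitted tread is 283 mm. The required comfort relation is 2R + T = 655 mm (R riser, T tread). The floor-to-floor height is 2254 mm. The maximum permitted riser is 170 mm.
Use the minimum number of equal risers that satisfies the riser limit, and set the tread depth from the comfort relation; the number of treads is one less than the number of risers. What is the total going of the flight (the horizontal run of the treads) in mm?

⌈2254/170⌉ = 14 risers.
R = 2254 ÷ 14 = 161 mm.
Tread T = 655 − 2 × 161 = 333 mm (≥ 283 mm).
Treads = 14 − 1 = 13; going = 13 × 333 = 4329 mm.

4329 mm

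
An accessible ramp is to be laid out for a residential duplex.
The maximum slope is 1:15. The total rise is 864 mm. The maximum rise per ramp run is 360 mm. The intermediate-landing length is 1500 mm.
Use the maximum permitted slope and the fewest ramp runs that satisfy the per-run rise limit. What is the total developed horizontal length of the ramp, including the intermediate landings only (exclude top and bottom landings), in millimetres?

864 / 360 = 2.400 → round up to 3 ramp runs. That means 2 intermediate landings.
Horizontal run for 864 mm of rise at 1:15 is 864 × 15 = 12960 mm.
Intermediate landings: 2 × 1500 = 3000 mm.
Developed length = 12960 + 3000 = 15960 mm.

15960 mm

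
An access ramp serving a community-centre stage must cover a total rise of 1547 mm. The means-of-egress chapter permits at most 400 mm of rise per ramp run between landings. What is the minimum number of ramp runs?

⌈1547/400⌉ = 4 ramp runs.

4 runs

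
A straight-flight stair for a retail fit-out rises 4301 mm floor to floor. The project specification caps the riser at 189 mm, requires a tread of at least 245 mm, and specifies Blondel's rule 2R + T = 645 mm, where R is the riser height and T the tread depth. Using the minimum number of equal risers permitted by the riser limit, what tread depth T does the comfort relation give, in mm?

4301 / 189 = 22.76, so 23 risers are needed.
Each riser is 4301/23 = 187 mm (≤ 189 mm).
From 2R + T = 645: T = 645 − 374 = 271 mm.

271 mm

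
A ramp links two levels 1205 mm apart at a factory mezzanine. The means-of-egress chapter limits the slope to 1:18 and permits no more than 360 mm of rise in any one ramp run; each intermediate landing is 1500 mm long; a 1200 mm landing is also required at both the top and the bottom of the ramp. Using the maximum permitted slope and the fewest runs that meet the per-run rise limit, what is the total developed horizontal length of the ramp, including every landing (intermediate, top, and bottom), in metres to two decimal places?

1205 / 360 = 3.35, so 4 ramp runs are needed. That means 3 intermediate landings.
Ramp run (horizontal) at 1:18: 1205 × 18 = 21690 mm.
Intermediate landings: 3 × 1500 = 4500 mm.
Top and bottom landings: 2 × 1200 = 2400 mm.
Total = 21690 + 4500 + 2400 = 28590 mm.
= 28.59 m.

28.59 m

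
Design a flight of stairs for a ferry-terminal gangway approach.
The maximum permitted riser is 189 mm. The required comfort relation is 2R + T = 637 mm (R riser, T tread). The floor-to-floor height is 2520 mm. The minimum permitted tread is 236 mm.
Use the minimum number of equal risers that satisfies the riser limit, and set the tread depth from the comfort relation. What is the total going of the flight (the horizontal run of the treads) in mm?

3601 mm

⌈2520/189⌉ = 14 risers.
R = 2520 ÷ 14 = 180 mm.
From 2R + T = 637: T = 637 − 360 = 277 mm.
Treads = 14 − 1 = 13; going = 13 × 277 = 3601 mm.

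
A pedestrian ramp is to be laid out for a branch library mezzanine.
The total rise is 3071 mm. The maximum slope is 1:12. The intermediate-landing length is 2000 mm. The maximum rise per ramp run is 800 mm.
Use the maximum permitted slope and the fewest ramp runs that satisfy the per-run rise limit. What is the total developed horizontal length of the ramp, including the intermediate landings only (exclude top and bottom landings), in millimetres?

42852 mm

3071 / 800 = 3.84, so 4 ramp runs are needed. That means 3 intermediate landings.
Horizontal run for 3071 mm of rise at 1:12 is 3071 × 12 = 36852 mm.
3 intermediate landings contribute 3 × 2000 = 6000 mm.
Total developed length = 36852 + 6000 = 42852 mm.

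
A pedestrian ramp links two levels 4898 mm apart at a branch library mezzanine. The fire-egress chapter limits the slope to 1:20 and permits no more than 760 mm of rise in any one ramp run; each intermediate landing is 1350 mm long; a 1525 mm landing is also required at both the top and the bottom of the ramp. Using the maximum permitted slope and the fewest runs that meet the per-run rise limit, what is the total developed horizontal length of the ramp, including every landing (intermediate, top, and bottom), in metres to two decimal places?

109.11 m

4898 / 760 = 6.44, so 7 ramp runs are needed. That means 6 intermediate landings.
Ramp run (horizontal) at 1:20: 4898 × 20 = 97960 mm.
6 intermediate landings contribute 6 × 1350 = 8100 mm.
Top and bottom landings: 2 × 1525 = 3050 mm.
Total = 97960 + 8100 + 3050 = 109110 mm.
= 109.11 m.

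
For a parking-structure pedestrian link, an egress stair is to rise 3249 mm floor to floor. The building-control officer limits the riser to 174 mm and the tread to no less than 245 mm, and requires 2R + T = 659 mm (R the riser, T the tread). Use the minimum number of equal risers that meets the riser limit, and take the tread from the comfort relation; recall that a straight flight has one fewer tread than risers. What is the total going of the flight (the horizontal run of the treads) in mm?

3249 / 174 = 18.67, so 19 risers are needed.
Riser R = 3249 / 19 = 171 mm, within the 174 mm limit.
From 2R + T = 659: T = 659 − 342 = 317 mm.
Treads = 19 − 1 = 18; going = 18 × 317 = 5706 mm.

5706 mm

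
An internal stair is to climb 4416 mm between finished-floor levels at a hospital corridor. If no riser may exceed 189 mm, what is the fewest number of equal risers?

24 risers

At most 189 each: 4416/189 = 23.37, giving 24 risers.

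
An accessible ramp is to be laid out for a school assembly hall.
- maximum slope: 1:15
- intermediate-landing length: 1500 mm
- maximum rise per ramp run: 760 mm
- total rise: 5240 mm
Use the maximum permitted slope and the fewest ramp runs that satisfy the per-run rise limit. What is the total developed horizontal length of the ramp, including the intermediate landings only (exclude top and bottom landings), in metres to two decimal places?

87.60 m

5240 / 760 = 6.895 → round up to 7 ramp runs. That means 6 intermediate landings.
Horizontal run for 5240 mm of rise at 1:15 is 5240 × 15 = 78600 mm.
Intermediate landings: 6 × 1500 = 9000 mm.
Developed length = 78600 + 9000 = 87600 mm.
= 87.60 m.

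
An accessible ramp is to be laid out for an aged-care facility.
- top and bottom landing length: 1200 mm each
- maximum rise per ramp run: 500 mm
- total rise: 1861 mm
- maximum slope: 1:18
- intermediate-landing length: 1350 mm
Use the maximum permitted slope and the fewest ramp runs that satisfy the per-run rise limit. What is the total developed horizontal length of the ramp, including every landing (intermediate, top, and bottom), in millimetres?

1861 / 500 = 3.72, so 4 ramp runs are needed. That means 3 intermediate landings.
Ramp run (horizontal) at 1:18: 1861 × 18 = 33498 mm.
Intermediate landings: 3 × 1350 = 4050 mm.
Top and bottom landings: 2 × 1200 = 2400 mm.
Total = 33498 + 4050 + 2400 = 39948 mm.

39948 mm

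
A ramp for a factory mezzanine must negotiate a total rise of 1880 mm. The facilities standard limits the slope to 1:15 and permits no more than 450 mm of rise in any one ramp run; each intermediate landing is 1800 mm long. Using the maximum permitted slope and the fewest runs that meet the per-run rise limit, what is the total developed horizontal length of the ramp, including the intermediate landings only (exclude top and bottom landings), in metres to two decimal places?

⌈1880/450⌉ = 5 ramp runs. That means 4 intermediate landings.
Ramp run (horizontal) at 1:15: 1880 × 15 = 28200 mm.
Intermediate landings: 4 × 1800 = 7200 mm.
Total developed length = 28200 + 7200 = 35400 mm.
= 35.40 m.

35.40 m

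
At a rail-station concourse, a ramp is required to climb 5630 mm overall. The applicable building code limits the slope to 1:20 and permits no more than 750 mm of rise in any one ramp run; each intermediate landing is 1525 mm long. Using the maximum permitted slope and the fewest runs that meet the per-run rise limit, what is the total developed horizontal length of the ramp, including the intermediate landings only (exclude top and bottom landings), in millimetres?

At most 750 each: 5630/750 = 7.51, giving 8 ramp runs. That means 7 intermediate landings.
Ramp run (horizontal) at 1:20: 5630 × 20 = 112600 mm.
7 intermediate landings contribute 7 × 1525 = 10675 mm.
Developed length = 112600 + 10675 = 123275 mm.

123275 mm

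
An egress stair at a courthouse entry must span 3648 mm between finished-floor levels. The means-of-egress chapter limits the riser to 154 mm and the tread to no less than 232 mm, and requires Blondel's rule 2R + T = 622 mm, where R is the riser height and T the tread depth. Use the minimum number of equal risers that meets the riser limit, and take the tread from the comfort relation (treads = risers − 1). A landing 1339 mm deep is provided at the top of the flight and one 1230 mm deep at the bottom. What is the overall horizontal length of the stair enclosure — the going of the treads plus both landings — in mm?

⌈3648/154⌉ = 24 risers.
Riser R = 3648 / 24 = 152 mm, within the 154 mm limit.
Tread T = 622 − 2 × 152 = 318 mm (≥ 232 mm).
24 risers give 23 treads; going = 23 × 318 = 7314 mm.
Enclosure = 7314 + 1339 + 1230 = 9883 mm.

9883 mm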